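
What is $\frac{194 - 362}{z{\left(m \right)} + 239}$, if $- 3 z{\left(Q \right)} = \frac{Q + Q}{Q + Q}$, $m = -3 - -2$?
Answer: $- \frac{126}{179} \approx -0.70391$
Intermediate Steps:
$m = -1$ ($m = -3 + 2 = -1$)
$z{\left(Q \right)} = - \frac{1}{3}$ ($z{\left(Q \right)} = - \frac{\left(Q + Q\right) \frac{1}{Q + Q}}{3} = - \frac{2 Q \frac{1}{2 Q}}{3} = \left(- \frac{1}{3}\right) 1 = - \frac{1}{3}$)
$\frac{194 - 362}{z{\left(m \right)} + 239} = \frac{194 - 362}{- \frac{1}{3} + 239} = - \frac{168}{\frac{716}{3}} = \left(-168\right) \frac{3}{716} = - \frac{126}{179}$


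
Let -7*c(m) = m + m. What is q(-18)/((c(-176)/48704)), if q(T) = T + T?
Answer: -383544/11 ≈ -34868.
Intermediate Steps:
q(T) = 2*T
c(m) = -2*m/7 (c(m) = -(m + m)/7 = -2*m/7)
q(-18)/((c(-176)/48704)) = (2*(-18))/((-2/7*(-176)/48704)) = -36/((352/7)*(1/48704)) = -36/11/10654 = -36*10654/11 = -383544/11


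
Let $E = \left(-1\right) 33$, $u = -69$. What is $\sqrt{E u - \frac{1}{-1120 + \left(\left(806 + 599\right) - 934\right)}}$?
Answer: $\frac{\sqrt{959075326}}{649} \approx 47.718$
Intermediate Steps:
$E = -33$
$\sqrt{E u - \frac{1}{-1120 + \left(\left(806 + 599\right) - 934\right)}} = \sqrt{\left(-33\right) \left(-69\right) - \frac{1}{-1120 + \left(\left(806 + 599\right) - 934\right)}} = \sqrt{2277 - \frac{1}{-1120 + \left(1405 - 934\right)}} = \sqrt{2277 - \frac{1}{-1120 + 471}} = \sqrt{2277 - \frac{1}{-649}} = \sqrt{2277 - - \frac{1}{649}} = \sqrt{2277 + \frac{1}{649}} = \sqrt{\frac{1477774}{649}} = \frac{\sqrt{959075326}}{649}$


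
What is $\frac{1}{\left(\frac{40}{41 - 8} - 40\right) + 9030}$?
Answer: $\frac{33}{296710} \approx 0.00011122$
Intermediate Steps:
$\frac{1}{\left(\frac{40}{41 - 8} - 40\right) + 9030} = \frac{1}{\left(\frac{40}{33} - 40\right) + 9030} = \frac{1}{- \frac{1280}{33} + 9030} = \frac{1}{\frac{296710}{33}} = \frac{33}{296710}$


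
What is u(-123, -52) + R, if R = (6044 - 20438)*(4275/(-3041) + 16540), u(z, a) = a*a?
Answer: -723921669946/3041 ≈ -2.3805e+8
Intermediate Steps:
u(z, a) = a²
R = -723929892810/3041 (R = -14394*(4275*(-1/3041) + 16540) = -14394*(-4275/3041 + 16540) = -14394*50293865/3041 = -723929892810/3041 ≈ -2.3806e+8)
u(-123, -52) + R = (-52)² - 723929892810/3041 = 2704 - 723929892810/3041 = -723921669946/3041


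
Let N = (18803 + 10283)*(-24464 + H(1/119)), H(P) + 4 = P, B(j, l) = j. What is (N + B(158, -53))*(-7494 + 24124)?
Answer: -1408385148127120/119 ≈ -1.1835e+13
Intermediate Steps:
H(P) = -4 + P
N = -84689444426/119 (N = (18803 + 10283)*(-24464 + (-4 + 1/119)) = 29086*(-24464 + (-4 + 1/119)) = 29086*(-24464 - 475/119) = 29086*(-2911691/119) = -84689444426/119 ≈ -7.1168e+8)
(N + B(158, -53))*(-7494 + 24124) = (-84689444426/119 + 158)*(-7494 + 24124) = -84689425624/119*16630 = -1408385148127120/119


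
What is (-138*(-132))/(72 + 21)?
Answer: 6072/31 ≈ 195.87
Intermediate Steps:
(-138*(-132))/(72 + 21) = 18216/93 = 18216*(1/93) = 6072/31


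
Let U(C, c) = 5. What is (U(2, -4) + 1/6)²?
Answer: 961/36 ≈ 26.694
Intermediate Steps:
(U(2, -4) + 1/6)² = (5 + 1/6)² = (5 + ⅙)² = (31/6)² = 961/36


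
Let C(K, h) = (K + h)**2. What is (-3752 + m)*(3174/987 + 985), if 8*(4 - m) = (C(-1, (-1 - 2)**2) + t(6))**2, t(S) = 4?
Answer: -200926014/47 ≈ -4.2750e+6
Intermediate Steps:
m = -574 (m = 4 - ((-1 + (-1 - 2)**2)**2 + 4)**2/8 = 4 - ((-1 + (-3)**2)**2 + 4)**2/8 = 4 - ((-1 + 9)**2 + 4)**2/8 = 4 - (8**2 + 4)**2/8 = 4 - (64 + 4)**2/8 = 4 - 1/8*68**2 = 4 - 1/8*4624 = 4 - 578 = -574)
(-3752 + m)*(3174/987 + 985) = (-3752 - 574)*(3174/987 + 985) = -4326*(3174*(1/987) + 985) = -4326*(1058/329 + 985) = -4326*325123/329 = -200926014/47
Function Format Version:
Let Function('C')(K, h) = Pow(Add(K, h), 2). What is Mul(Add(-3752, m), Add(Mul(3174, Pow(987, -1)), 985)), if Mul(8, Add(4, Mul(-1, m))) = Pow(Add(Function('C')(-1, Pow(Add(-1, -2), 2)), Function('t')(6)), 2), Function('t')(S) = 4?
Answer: Rational(-200926014, 47) ≈ -4.2750e+6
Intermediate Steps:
m = -574 (m = Add(4, Mul(Rational(-1, 8), Pow(Add(Pow(Add(-1, Pow(Add(-1, -2), 2)), 2), 4), 2))) = Add(4, Mul(Rational(-1, 8), Pow(Add(Pow(Add(-1, Pow(-3, 2)), 2), 4), 2))) = Add(4, Mul(Rational(-1, 8), Pow(Add(Pow(Add(-1, 9), 2), 4), 2))) = Add(4, Mul(Rational(-1, 8), Pow(Add(Pow(8, 2), 4), 2))) = Add(4, Mul(Rational(-1, 8), Pow(Add(64, 4), 2))) = Add(4, Mul(Rational(-1, 8), Pow(68, 2))) = Add(4, Mul(Rational(-1, 8), 4624)) = Add(4, -578) = -574)
Mul(Add(-3752, m), Add(Mul(3174, Pow(987, -1)), 985)) = Mul(Add(-3752, -574), Add(Mul(3174, Pow(987, -1)), 985)) = Mul(-4326, Add(Mul(3174, Rational(1, 987)), 985)) = Mul(-4326, Add(Rational(1058, 329), 985)) = Mul(-4326, Rational(325123, 329)) = Rational(-200926014, 47)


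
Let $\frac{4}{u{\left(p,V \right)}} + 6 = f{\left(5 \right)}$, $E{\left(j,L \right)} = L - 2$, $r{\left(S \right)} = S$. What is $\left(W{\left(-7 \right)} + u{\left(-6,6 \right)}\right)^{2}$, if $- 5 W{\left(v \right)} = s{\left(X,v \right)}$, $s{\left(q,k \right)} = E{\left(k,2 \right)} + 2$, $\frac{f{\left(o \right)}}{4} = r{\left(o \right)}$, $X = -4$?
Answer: $\frac{16}{1225} \approx 0.013061$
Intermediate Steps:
$f{\left(o \right)} = 4 o$
$E{\left(j,L \right)} = -2 + L$
$s{\left(q,k \right)} = 2$ ($s{\left(q,k \right)} = \left(-2 + 2\right) + 2 = 0 + 2 = 2$)
$u{\left(p,V \right)} = \frac{2}{7}$ ($u{\left(p,V \right)} = \frac{4}{-6 + 4 \cdot 5} = \frac{4}{-6 + 20} = \frac{4}{14} = 4 \cdot \frac{1}{14} = \frac{2}{7}$)
$W{\left(v \right)} = - \frac{2}{5}$ ($W{\left(v \right)} = \left(- \frac{1}{5}\right) 2 = - \frac{2}{5}$)
$\left(W{\left(-7 \right)} + u{\left(-6,6 \right)}\right)^{2} = \left(- \frac{2}{5} + \frac{2}{7}\right)^{2} = \left(- \frac{4}{35}\right)^{2} = \frac{16}{1225}$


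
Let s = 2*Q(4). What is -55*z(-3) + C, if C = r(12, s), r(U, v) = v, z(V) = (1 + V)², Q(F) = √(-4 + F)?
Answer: -220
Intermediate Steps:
s = 0 (s = 2*√(-4 + 4) = 2*√0 = 2*0 = 0)
C = 0
-55*z(-3) + C = -55*(1 - 3)² + 0 = -55*(-2)² + 0 = -55*4 + 0 = -220 + 0 = -220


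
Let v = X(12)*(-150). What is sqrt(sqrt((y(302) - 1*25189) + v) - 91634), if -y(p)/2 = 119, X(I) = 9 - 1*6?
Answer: sqrt(-91634 + I*sqrt(25877)) ≈ 0.266 + 302.71*I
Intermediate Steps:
X(I) = 3 (X(I) = 9 - 6 = 3)
y(p) = -238 (y(p) = -2*119 = -238)
v = -450 (v = 3*(-150) = -450)
sqrt(sqrt((y(302) - 1*25189) + v) - 91634) = sqrt(sqrt((-238 - 1*25189) - 450) - 91634) = sqrt(sqrt((-238 - 25189) - 450) - 91634) = sqrt(sqrt(-25427 - 450) - 91634) = sqrt(sqrt(-25877) - 91634) = sqrt(I*sqrt(25877) - 91634) = sqrt(-91634 + I*sqrt(25877))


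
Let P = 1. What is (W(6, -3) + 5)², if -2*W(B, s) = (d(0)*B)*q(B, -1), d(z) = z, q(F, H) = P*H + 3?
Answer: 25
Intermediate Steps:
q(F, H) = 3 + H (q(F, H) = 1*H + 3 = H + 3 = 3 + H)
W(B, s) = 0 (W(B, s) = -0*B*(3 - 1)/2 = -0*2 = -½*0 = 0)
(W(6, -3) + 5)² = (0 + 5)² = 5² = 25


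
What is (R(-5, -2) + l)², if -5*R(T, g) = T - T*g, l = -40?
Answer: 1369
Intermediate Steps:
R(T, g) = -T/5 + T*g/5 (R(T, g) = -(T - T*g)/5 = -T/5 + T*g/5)
(R(-5, -2) + l)² = ((⅕)*(-5)*(-1 - 2) - 40)² = ((⅕)*(-5)*(-3) - 40)² = (3 - 40)² = (-37)² = 1369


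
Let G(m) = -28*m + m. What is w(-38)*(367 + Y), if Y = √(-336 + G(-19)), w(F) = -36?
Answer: -13212 - 36*√177 ≈ -13691.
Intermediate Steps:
G(m) = -27*m
Y = √177 (Y = √(-336 - 27*(-19)) = √(-336 + 513) = √177 ≈ 13.304)
w(-38)*(367 + Y) = -36*(367 + √177) = -13212 - 36*√177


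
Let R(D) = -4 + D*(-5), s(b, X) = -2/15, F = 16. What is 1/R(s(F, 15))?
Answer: -3/10 ≈ -0.30000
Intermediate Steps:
s(b, X) = -2/15 (s(b, X) = -2*1/15 = -2/15)
R(D) = -4 - 5*D
1/R(s(F, 15)) = 1/(-4 - 5*(-2/15)) = 1/(-4 + 2/3) = 1/(-10/3) = -3/10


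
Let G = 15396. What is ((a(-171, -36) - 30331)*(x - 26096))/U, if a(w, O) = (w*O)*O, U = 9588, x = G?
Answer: 673958225/2397 ≈ 2.8117e+5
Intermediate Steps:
x = 15396
a(w, O) = w*O² (a(w, O) = (O*w)*O = w*O²)
((a(-171, -36) - 30331)*(x - 26096))/U = ((-171*(-36)² - 30331)*(15396 - 26096))/9588 = ((-171*1296 - 30331)*(-10700))*(1/9588) = ((-221616 - 30331)*(-10700))*(1/9588) = -251947*(-10700)*(1/9588) = 2695832900*(1/9588) = 673958225/2397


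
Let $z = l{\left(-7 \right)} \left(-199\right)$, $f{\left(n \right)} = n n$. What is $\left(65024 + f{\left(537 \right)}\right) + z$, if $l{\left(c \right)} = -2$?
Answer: $353791$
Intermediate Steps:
$f{\left(n \right)} = n^{2}$
$z = 398$ ($z = \left(-2\right) \left(-199\right) = 398$)
$\left(65024 + f{\left(537 \right)}\right) + z = \left(65024 + 537^{2}\right) + 398 = \left(65024 + 288369\right) + 398 = 353393 + 398 = 353791$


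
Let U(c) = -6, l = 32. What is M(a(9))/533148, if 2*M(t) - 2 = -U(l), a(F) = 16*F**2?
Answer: 1/133287 ≈ 7.5026e-6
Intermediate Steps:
M(t) = 4 (M(t) = 1 + (-1*(-6))/2 = 1 + (1/2)*6 = 1 + 3 = 4)
M(a(9))/533148 = 4/533148 = 4*(1/533148) = 1/133287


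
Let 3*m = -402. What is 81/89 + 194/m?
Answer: -3206/5963 ≈ -0.53765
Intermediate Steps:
m = -134 (m = (⅓)*(-402) = -134)
81/89 + 194/m = 81/89 + 194/(-134) = 81*(1/89) + 194*(-1/134) = 81/89 - 97/67 = -3206/5963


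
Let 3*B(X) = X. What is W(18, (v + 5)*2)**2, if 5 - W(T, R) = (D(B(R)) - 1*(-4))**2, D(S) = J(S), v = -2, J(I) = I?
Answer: 961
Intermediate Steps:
B(X) = X/3
D(S) = S
W(T, R) = 5 - (4 + R/3)**2 (W(T, R) = 5 - (R/3 - 1*(-4))**2 = 5 - (R/3 + 4)**2 = 5 - (4 + R/3)**2)
W(18, (v + 5)*2)**2 = (5 - (12 + (-2 + 5)*2)**2/9)**2 = (5 - (12 + 3*2)**2/9)**2 = (5 - (12 + 6)**2/9)**2 = (5 - 1/9*18**2)**2 = (5 - 1/9*324)**2 = (5 - 36)**2 = (-31)**2 = 961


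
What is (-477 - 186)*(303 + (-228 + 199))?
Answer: -181662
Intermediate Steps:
(-477 - 186)*(303 + (-228 + 199)) = -663*(303 - 29) = -663*274 = -181662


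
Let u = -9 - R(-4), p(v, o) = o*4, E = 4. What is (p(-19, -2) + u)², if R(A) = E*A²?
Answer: 6561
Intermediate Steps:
p(v, o) = 4*o
R(A) = 4*A²
u = -73 (u = -9 - 4*(-4)² = -9 - 4*16 = -9 - 1*64 = -9 - 64 = -73)
(p(-19, -2) + u)² = (4*(-2) - 73)² = (-8 - 73)² = (-81)² = 6561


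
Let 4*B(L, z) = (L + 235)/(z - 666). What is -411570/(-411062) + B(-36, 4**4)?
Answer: 296586731/337070840 ≈ 0.87989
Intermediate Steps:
B(L, z) = (235 + L)/(4*(-666 + z)) (B(L, z) = ((L + 235)/(z - 666))/4 = ((235 + L)/(-666 + z))/4 = (235 + L)/(4*(-666 + z)))
-411570/(-411062) + B(-36, 4**4) = -411570/(-411062) + (235 - 36)/(4*(-666 + 4**4)) = -411570*(-1/411062) + (1/4)*199/(-666 + 256) = 205785/205531 + (1/4)*199/(-410) = 205785/205531 + (1/4)*(-1/410)*199 = 205785/205531 - 199/1640 = 296586731/337070840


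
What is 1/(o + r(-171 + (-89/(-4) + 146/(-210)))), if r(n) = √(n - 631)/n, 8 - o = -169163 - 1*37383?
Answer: 406880013639053/84042694337269788632 + 62767*I*√34417635/84042694337269788632 ≈ 4.8413e-6 + 4.3815e-12*I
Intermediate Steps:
o = 206554 (o = 8 - (-169163 - 1*37383) = 8 - (-169163 - 37383) = 8 - 1*(-206546) = 8 + 206546 = 206554)
r(n) = √(-631 + n)/n
1/(o + r(-171 + (-89/(-4) + 146/(-210)))) = 1/(206554 + √(-631 + (-171 + (-89/(-4) + 146/(-210))))/(-171 + (-89/(-4) + 146/(-210)))) = 1/(206554 + √(-631 + (-171 + (-89*(-¼) + 146*(-1/210))))/(-171 + (-89*(-¼) + 146*(-1/210)))) = 1/(206554 + √(-631 + (-171 + (89/4 - 73/105)))/(-171 + (89/4 - 73/105))) = 1/(206554 + √(-631 + (-171 + 9053/420))/(-171 + 9053/420)) = 1/(206554 + √(-631 - 62767/420)/(-62767/420)) = 1/(206554 - 2*I*√34417635/62767)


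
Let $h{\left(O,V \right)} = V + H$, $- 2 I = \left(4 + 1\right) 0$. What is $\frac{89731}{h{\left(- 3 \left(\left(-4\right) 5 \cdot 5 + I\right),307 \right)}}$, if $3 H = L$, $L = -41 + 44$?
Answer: $\frac{89731}{308} \approx 291.33$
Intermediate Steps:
$I = 0$ ($I = - \frac{\left(4 + 1\right) 0}{2} = - \frac{5 \cdot 0}{2} = \left(- \frac{1}{2}\right) 0 = 0$)
$L = 3$
$H = 1$ ($H = \frac{1}{3} \cdot 3 = 1$)
$h{\left(O,V \right)} = 1 + V$ ($h{\left(O,V \right)} = V + 1 = 1 + V$)
$\frac{89731}{h{\left(- 3 \left(\left(-4\right) 5 \cdot 5 + I\right),307 \right)}} = \frac{89731}{1 + 307} = \frac{89731}{308}$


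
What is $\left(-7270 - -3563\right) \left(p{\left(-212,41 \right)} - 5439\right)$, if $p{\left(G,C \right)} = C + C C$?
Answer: $13778919$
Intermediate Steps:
$p{\left(G,C \right)} = C + C^{2}$
$\left(-7270 - -3563\right) \left(p{\left(-212,41 \right)} - 5439\right) = \left(-7270 - -3563\right) \left(41 \left(1 + 41\right) - 5439\right) = \left(-7270 + \left(-5514 + 9077\right)\right) \left(41 \cdot 42 - 5439\right) = \left(-7270 + 3563\right) \left(1722 - 5439\right) = \left(-3707\right) \left(-3717\right) = 13778919$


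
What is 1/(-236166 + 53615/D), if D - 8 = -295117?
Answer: -295109/69694765709 ≈ -4.2343e-6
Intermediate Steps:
D = -295109 (D = 8 - 295117 = -295109)
1/(-236166 + 53615/D) = 1/(-236166 + 53615/(-295109)) = 1/(-236166 + 53615*(-1/295109)) = 1/(-236166 - 53615/295109) = 1/(-69694765709/295109) = -295109/69694765709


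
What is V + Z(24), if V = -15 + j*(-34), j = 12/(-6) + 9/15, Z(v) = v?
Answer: 283/5 ≈ 56.600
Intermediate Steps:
j = -7/5 (j = 12*(-1/6) + 9*(1/15) = -2 + 3/5 = -7/5 ≈ -1.4000)
V = 163/5 (V = -15 - 7/5*(-34) = -15 + 238/5 = 163/5 ≈ 32.600)
V + Z(24) = 163/5 + 24 = 283/5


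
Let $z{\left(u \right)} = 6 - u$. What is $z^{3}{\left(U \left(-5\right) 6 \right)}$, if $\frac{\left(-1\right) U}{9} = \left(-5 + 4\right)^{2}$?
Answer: $-18399744$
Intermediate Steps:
$U = -9$ ($U = - 9 \left(-5 + 4\right)^{2} = - 9 \left(-1\right)^{2} = \left(-9\right) 1 = -9$)
$z^{3}{\left(U \left(-5\right) 6 \right)} = \left(6 - \left(-9\right) \left(-5\right) 6\right)^{3} = \left(6 - 45 \cdot 6\right)^{3} = \left(6 - 270\right)^{3} = \left(-264\right)^{3} = -18399744$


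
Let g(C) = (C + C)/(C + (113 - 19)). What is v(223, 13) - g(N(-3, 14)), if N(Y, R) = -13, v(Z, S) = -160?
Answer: -12934/81 ≈ -159.68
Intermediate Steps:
g(C) = 2*C/(94 + C) (g(C) = (2*C)/(C + 94) = (2*C)/(94 + C) = 2*C/(94 + C))
v(223, 13) - g(N(-3, 14)) = -160 - 2*(-13)/(94 - 13) = -160 - 2*(-13)/81 = -160 - 1*(-26/81) = -160 + 26/81 = -12934/81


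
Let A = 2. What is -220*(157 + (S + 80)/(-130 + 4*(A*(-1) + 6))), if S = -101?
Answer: -657030/19 ≈ -34581.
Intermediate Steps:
-220*(157 + (S + 80)/(-130 + 4*(A*(-1) + 6))) = -220*(157 + (-101 + 80)/(-130 + 4*(2*(-1) + 6))) = -220*(157 - 21/(-130 + 4*(-2 + 6))) = -220*(157 - 21/(-130 + 4*4)) = -220*(157 - 21/(-130 + 16)) = -220*(157 - 21/(-114)) = -220*(157 - 21*(-1/114)) = -220*(157 + 7/38) = -220*5973/38 = -657030/19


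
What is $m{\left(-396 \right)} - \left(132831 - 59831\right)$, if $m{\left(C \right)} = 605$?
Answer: $-72395$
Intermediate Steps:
$m{\left(-396 \right)} - \left(132831 - 59831\right) = 605 - \left(132831 - 59831\right) = 605 - 73000 = -72395$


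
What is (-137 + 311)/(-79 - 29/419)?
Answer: -36453/16565 ≈ -2.2006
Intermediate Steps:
(-137 + 311)/(-79 - 29/419) = 174/(-79 - 29*1/419) = 174/(-79 - 29/419) = 174/(-33130/419) = 174*(-419/33130) = -36453/16565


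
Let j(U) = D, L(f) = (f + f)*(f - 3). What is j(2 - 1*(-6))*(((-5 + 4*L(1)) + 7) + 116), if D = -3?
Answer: -306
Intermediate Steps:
L(f) = 2*f*(-3 + f) (L(f) = (2*f)*(-3 + f) = 2*f*(-3 + f))
j(U) = -3
j(2 - 1*(-6))*(((-5 + 4*L(1)) + 7) + 116) = -3*(((-5 + 4*(2*1*(-3 + 1))) + 7) + 116) = -3*(((-5 + 4*(2*1*(-2))) + 7) + 116) = -3*(((-5 + 4*(-4)) + 7) + 116) = -3*(((-5 - 16) + 7) + 116) = -3*((-21 + 7) + 116) = -3*(-14 + 116) = -3*102 = -306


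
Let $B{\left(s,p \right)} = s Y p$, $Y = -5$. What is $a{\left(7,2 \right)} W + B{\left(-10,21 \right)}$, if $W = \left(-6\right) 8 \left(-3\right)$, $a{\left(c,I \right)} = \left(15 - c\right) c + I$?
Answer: $9402$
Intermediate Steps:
$B{\left(s,p \right)} = - 5 p s$ ($B{\left(s,p \right)} = s \left(-5\right) p = - 5 s p = - 5 p s$)
$a{\left(c,I \right)} = I + c \left(15 - c\right)$ ($a{\left(c,I \right)} = c \left(15 - c\right) + I = I + c \left(15 - c\right)$)
$W = 144$ ($W = \left(-48\right) \left(-3\right) = 144$)
$a{\left(7,2 \right)} W + B{\left(-10,21 \right)} = \left(2 - 7^{2} + 15 \cdot 7\right) 144 - 105 \left(-10\right) = \left(2 - 49 + 105\right) 144 + 1050 = 58 \cdot 144 + 1050 = 8352 + 1050 = 9402$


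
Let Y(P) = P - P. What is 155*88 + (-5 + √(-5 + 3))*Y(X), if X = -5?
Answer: 13640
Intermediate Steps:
Y(P) = 0
155*88 + (-5 + √(-5 + 3))*Y(X) = 155*88 + (-5 + √(-5 + 3))*0 = 13640 + (-5 + √(-2))*0 = 13640 + (-5 + I*√2)*0 = 13640 + 0 = 13640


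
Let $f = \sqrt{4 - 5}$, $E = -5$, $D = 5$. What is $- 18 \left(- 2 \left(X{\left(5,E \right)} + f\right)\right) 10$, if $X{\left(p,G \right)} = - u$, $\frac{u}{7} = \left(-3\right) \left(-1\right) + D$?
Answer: $-20160 + 360 i \approx -20160.0 + 360.0 i$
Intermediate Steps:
$f = i$ ($f = \sqrt{-1} = i \approx 1.0 i$)
$u = 56$ ($u = 7 \left(\left(-3\right) \left(-1\right) + 5\right) = 7 \left(3 + 5\right) = 7 \cdot 8 = 56$)
$X{\left(p,G \right)} = -56$ ($X{\left(p,G \right)} = \left(-1\right) 56 = -56$)
$- 18 \left(- 2 \left(X{\left(5,E \right)} + f\right)\right) 10 = - 18 \left(- 2 \left(-56 + i\right)\right) 10 = - 18 \left(112 - 2 i\right) 10 = \left(-2016 + 36 i\right) 10 = -20160 + 360 i$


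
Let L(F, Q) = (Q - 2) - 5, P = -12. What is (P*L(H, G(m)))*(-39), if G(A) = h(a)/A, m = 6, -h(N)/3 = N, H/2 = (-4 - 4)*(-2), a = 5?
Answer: -4446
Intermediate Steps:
H = 32 (H = 2*((-4 - 4)*(-2)) = 2*(-8*(-2)) = 2*16 = 32)
h(N) = -3*N
G(A) = -15/A (G(A) = (-3*5)/A = -15/A)
L(F, Q) = -7 + Q (L(F, Q) = (-2 + Q) - 5 = -7 + Q)
(P*L(H, G(m)))*(-39) = -12*(-7 - 15/6)*(-39) = -12*(-7 - 15*1/6)*(-39) = -12*(-7 - 5/2)*(-39) = -12*(-19/2)*(-39) = 114*(-39) = -4446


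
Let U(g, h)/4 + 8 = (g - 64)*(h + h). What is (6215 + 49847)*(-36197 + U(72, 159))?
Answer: -1460583286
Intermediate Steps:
U(g, h) = -32 + 8*h*(-64 + g) (U(g, h) = -32 + 4*((g - 64)*(h + h)) = -32 + 4*((-64 + g)*(2*h)) = -32 + 4*(2*h*(-64 + g)) = -32 + 8*h*(-64 + g))
(6215 + 49847)*(-36197 + U(72, 159)) = (6215 + 49847)*(-36197 + (-32 - 512*159 + 8*72*159)) = 56062*(-36197 + (-32 - 81408 + 91584)) = 56062*(-36197 + 10144) = 56062*(-26053) = -1460583286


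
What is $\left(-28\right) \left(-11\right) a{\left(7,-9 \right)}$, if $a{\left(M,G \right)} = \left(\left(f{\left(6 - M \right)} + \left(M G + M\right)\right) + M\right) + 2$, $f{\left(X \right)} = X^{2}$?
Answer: $-14168$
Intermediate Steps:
$a{\left(M,G \right)} = 2 + \left(6 - M\right)^{2} + 2 M + G M$ ($a{\left(M,G \right)} = \left(\left(\left(6 - M\right)^{2} + \left(M G + M\right)\right) + M\right) + 2 = \left(\left(\left(6 - M\right)^{2} + \left(G M + M\right)\right) + M\right) + 2 = \left(\left(\left(6 - M\right)^{2} + \left(M + G M\right)\right) + M\right) + 2 = \left(\left(M + \left(6 - M\right)^{2} + G M\right) + M\right) + 2 = \left(\left(6 - M\right)^{2} + 2 M + G M\right) + 2 = 2 + \left(6 - M\right)^{2} + 2 M + G M$)
$\left(-28\right) \left(-11\right) a{\left(7,-9 \right)} = \left(-28\right) \left(-11\right) \left(38 + 7^{2} - 70 - 63\right) = 308 \left(38 + 49 - 70 - 63\right) = 308 \left(-46\right) = -14168$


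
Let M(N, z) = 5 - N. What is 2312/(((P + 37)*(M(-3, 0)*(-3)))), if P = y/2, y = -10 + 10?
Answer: -289/111 ≈ -2.6036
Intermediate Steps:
y = 0
P = 0 (P = 0/2 = 0*(½) = 0)
2312/(((P + 37)*(M(-3, 0)*(-3)))) = 2312/(((0 + 37)*((5 - 1*(-3))*(-3)))) = 2312/((37*((5 + 3)*(-3)))) = 2312/((37*(8*(-3)))) = 2312/((37*(-24))) = 2312/(-888) = 2312*(-1/888) = -289/111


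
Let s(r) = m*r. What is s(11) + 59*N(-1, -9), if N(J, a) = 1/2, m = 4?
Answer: 147/2 ≈ 73.500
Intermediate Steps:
N(J, a) = ½
s(r) = 4*r
s(11) + 59*N(-1, -9) = 4*11 + 59*(½) = 44 + 59/2 = 147/2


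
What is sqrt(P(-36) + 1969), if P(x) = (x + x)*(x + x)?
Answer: sqrt(7153) ≈ 84.575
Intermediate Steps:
P(x) = 4*x**2 (P(x) = (2*x)*(2*x) = 4*x**2)
sqrt(P(-36) + 1969) = sqrt(4*(-36)**2 + 1969) = sqrt(4*1296 + 1969) = sqrt(5184 + 1969) = sqrt(7153)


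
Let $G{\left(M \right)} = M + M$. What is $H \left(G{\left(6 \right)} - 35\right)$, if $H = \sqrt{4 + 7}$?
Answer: $- 23 \sqrt{11} \approx -76.282$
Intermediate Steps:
$G{\left(M \right)} = 2 M$
$H = \sqrt{11} \approx 3.3166$
$H \left(G{\left(6 \right)} - 35\right) = \sqrt{11} \left(2 \cdot 6 - 35\right) = \sqrt{11} \left(12 - 35\right) = \sqrt{11} \left(-23\right) = - 23 \sqrt{11}$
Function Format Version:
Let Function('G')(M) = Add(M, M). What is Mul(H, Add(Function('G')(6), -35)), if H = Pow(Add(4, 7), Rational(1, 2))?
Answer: Mul(-23, Pow(11, Rational(1, 2))) ≈ -76.282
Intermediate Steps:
Function('G')(M) = Mul(2, M)
H = Pow(11, Rational(1, 2)) ≈ 3.3166
Mul(H, Add(Function('G')(6), -35)) = Mul(Pow(11, Rational(1, 2)), Add(Mul(2, 6), -35)) = Mul(Pow(11, Rational(1, 2)), Add(12, -35)) = Mul(Pow(11, Rational(1, 2)), -23) = Mul(-23, Pow(11, Rational(1, 2)))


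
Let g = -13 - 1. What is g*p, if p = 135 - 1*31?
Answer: -1456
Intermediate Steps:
p = 104 (p = 135 - 31 = 104)
g = -14
g*p = -14*104 = -1456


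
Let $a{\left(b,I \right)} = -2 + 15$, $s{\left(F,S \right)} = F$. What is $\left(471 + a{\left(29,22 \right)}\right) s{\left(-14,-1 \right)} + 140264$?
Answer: $133488$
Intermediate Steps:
$a{\left(b,I \right)} = 13$
$\left(471 + a{\left(29,22 \right)}\right) s{\left(-14,-1 \right)} + 140264 = \left(471 + 13\right) \left(-14\right) + 140264 = 484 \left(-14\right) + 140264 = -6776 + 140264 = 133488$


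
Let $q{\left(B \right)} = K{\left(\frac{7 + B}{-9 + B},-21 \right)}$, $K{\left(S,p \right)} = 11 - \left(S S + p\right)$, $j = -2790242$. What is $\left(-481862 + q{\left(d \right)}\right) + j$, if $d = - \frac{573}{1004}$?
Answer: $- \frac{302119876266457}{92332881} \approx -3.2721 \cdot 10^{6}$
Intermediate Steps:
$d = - \frac{573}{1004}$ ($d = \left(-573\right) \frac{1}{1004} = - \frac{573}{1004} \approx -0.57072$)
$K{\left(S,p \right)} = 11 - p - S^{2}$ ($K{\left(S,p \right)} = 11 - \left(S^{2} + p\right) = 11 - \left(p + S^{2}\right) = 11 - p - S^{2}$)
$q{\left(B \right)} = 32 - \frac{\left(7 + B\right)^{2}}{\left(-9 + B\right)^{2}}$ ($q{\left(B \right)} = 11 - -21 - \left(\frac{7 + B}{-9 + B}\right)^{2} = 11 + 21 - \left(\frac{7 + B}{-9 + B}\right)^{2} = 11 + 21 - \frac{\left(7 + B\right)^{2}}{\left(-9 + B\right)^{2}} = 32 - \frac{\left(7 + B\right)^{2}}{\left(-9 + B\right)^{2}}$)
$\left(-481862 + q{\left(d \right)}\right) + j = \left(-481862 + \left(32 - \frac{\left(7 - \frac{573}{1004}\right)^{2}}{\left(-9 - \frac{573}{1004}\right)^{2}}\right)\right) - 2790242 = \left(-481862 + \left(32 - \frac{\left(\frac{6455}{1004}\right)^{2}}{\frac{92332881}{1008016}}\right)\right) - 2790242 = \left(-481862 + \left(32 - \frac{1008016}{92332881} \cdot \frac{41667025}{1008016}\right)\right) - 2790242 = \left(-481862 + \left(32 - \frac{41667025}{92332881}\right)\right) - 2790242 = \left(-481862 + \frac{2912985167}{92332881}\right) - 2790242 = - \frac{44488793719255}{92332881} - 2790242 = - \frac{302119876266457}{92332881}$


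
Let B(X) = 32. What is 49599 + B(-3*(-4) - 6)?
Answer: 49631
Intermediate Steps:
49599 + B(-3*(-4) - 6) = 49599 + 32 = 49631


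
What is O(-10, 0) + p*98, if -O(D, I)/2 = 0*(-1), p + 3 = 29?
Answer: 2548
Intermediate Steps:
p = 26 (p = -3 + 29 = 26)
O(D, I) = 0 (O(D, I) = -0*(-1) = -2*0 = 0)
O(-10, 0) + p*98 = 0 + 26*98 = 0 + 2548 = 2548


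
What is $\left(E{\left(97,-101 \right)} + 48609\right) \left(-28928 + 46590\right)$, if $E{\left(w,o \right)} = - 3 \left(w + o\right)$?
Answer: $858744102$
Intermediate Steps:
$E{\left(w,o \right)} = - 3 o - 3 w$ ($E{\left(w,o \right)} = - 3 \left(o + w\right) = - 3 o - 3 w$)
$\left(E{\left(97,-101 \right)} + 48609\right) \left(-28928 + 46590\right) = \left(\left(\left(-3\right) \left(-101\right) - 291\right) + 48609\right) \left(-28928 + 46590\right) = \left(\left(303 - 291\right) + 48609\right) 17662 = \left(12 + 48609\right) 17662 = 48621 \cdot 17662 = 858744102$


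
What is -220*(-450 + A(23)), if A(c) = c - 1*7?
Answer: 95480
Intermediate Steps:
A(c) = -7 + c (A(c) = c - 7 = -7 + c)
-220*(-450 + A(23)) = -220*(-450 + (-7 + 23)) = -220*(-450 + 16) = -220*(-434) = 95480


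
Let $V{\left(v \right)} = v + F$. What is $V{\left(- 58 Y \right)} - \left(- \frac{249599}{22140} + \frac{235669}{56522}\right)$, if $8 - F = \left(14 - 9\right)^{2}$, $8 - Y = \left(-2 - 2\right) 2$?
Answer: $- \frac{586840058791}{625698540} \approx -937.9$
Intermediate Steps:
$Y = 16$ ($Y = 8 - \left(-2 - 2\right) 2 = 8 - \left(-4\right) 2 = 8 - -8 = 8 + 8 = 16$)
$F = -17$ ($F = 8 - \left(14 - 9\right)^{2} = 8 - 5^{2} = 8 - 25 = -17$)
$V{\left(v \right)} = -17 + v$ ($V{\left(v \right)} = v - 17 = -17 + v$)
$V{\left(- 58 Y \right)} - \left(- \frac{249599}{22140} + \frac{235669}{56522}\right) = \left(-17 - 928\right) - \left(- \frac{249599}{22140} + \frac{235669}{56522}\right) = \left(-17 - 928\right) - - \frac{4445061509}{625698540} = -945 + \left(- \frac{235669}{56522} + \frac{249599}{22140}\right) = -945 + \frac{4445061509}{625698540} = - \frac{586840058791}{625698540}$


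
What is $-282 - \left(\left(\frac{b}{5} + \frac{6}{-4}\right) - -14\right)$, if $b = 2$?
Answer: $- \frac{2949}{10} \approx -294.9$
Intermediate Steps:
$-282 - \left(\left(\frac{b}{5} + \frac{6}{-4}\right) - -14\right) = -282 - \left(\left(\frac{2}{5} + \frac{6}{-4}\right) - -14\right) = -282 - \left(\left(2 \cdot \frac{1}{5} + 6 \left(- \frac{1}{4}\right)\right) + 14\right) = -282 - \left(\left(\frac{2}{5} - \frac{3}{2}\right) + 14\right) = -282 - \left(- \frac{11}{10} + 14\right) = -282 - \frac{129}{10} = - \frac{2949}{10}$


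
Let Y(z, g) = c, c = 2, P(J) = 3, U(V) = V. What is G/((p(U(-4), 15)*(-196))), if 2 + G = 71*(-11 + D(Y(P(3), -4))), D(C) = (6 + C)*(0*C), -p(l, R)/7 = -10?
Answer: 783/13720 ≈ 0.057070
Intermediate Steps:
p(l, R) = 70 (p(l, R) = -7*(-10) = 70)
Y(z, g) = 2
D(C) = 0 (D(C) = (6 + C)*0 = 0)
G = -783 (G = -2 + 71*(-11 + 0) = -2 + 71*(-11) = -2 - 781 = -783)
G/((p(U(-4), 15)*(-196))) = -783/(70*(-196)) = -783/(-13720) = -783*(-1/13720) = 783/13720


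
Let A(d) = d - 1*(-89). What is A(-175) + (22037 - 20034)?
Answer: 1917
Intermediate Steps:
A(d) = 89 + d (A(d) = d + 89 = 89 + d)
A(-175) + (22037 - 20034) = (89 - 175) + (22037 - 20034) = -86 + 2003 = 1917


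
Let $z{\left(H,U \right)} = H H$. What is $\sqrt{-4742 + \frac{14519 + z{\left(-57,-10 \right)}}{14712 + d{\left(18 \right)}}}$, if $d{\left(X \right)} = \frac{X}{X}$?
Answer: $\frac{3 i \sqrt{114027839246}}{14713} \approx 68.853 i$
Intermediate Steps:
$z{\left(H,U \right)} = H^{2}$
$d{\left(X \right)} = 1$
$\sqrt{-4742 + \frac{14519 + z{\left(-57,-10 \right)}}{14712 + d{\left(18 \right)}}} = \sqrt{-4742 + \frac{14519 + \left(-57\right)^{2}}{14712 + 1}} = \sqrt{-4742 + \frac{14519 + 3249}{14713}} = \sqrt{-4742 + 17768 \cdot \frac{1}{14713}} = \sqrt{-4742 + \frac{17768}{14713}} = \sqrt{- \frac{69751278}{14713}} = \frac{3 i \sqrt{114027839246}}{14713}$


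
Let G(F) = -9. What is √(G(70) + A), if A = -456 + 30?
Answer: I*√435 ≈ 20.857*I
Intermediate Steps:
A = -426
√(G(70) + A) = √(-9 - 426) = √(-435) = I*√435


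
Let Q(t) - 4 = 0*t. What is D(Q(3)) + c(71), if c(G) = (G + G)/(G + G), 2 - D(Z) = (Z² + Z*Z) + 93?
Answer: -122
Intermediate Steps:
Q(t) = 4 (Q(t) = 4 + 0*t = 4 + 0 = 4)
D(Z) = -91 - 2*Z² (D(Z) = 2 - ((Z² + Z*Z) + 93) = 2 - ((Z² + Z²) + 93) = 2 - (2*Z² + 93) = 2 - (93 + 2*Z²) = 2 + (-93 - 2*Z²) = -91 - 2*Z²)
c(G) = 1 (c(G) = (2*G)/((2*G)) = (2*G)*(1/(2*G)) = 1)
D(Q(3)) + c(71) = (-91 - 2*4²) + 1 = (-91 - 2*16) + 1 = (-91 - 32) + 1 = -123 + 1 = -122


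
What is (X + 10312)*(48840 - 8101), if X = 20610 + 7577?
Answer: 1568410761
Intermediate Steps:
X = 28187
(X + 10312)*(48840 - 8101) = (28187 + 10312)*(48840 - 8101) = 38499*40739 = 1568410761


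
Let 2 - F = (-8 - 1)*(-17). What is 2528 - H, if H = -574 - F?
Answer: 2951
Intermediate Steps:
F = -151 (F = 2 - (-8 - 1)*(-17) = 2 - (-9)*(-17) = 2 - 1*153 = 2 - 153 = -151)
H = -423 (H = -574 - 1*(-151) = -574 + 151 = -423)
2528 - H = 2528 - 1*(-423) = 2528 + 423 = 2951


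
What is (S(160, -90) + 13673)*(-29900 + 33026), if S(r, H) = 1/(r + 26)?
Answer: 1324996259/31 ≈ 4.2742e+7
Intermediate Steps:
S(r, H) = 1/(26 + r)
(S(160, -90) + 13673)*(-29900 + 33026) = (1/(26 + 160) + 13673)*(-29900 + 33026) = (1/186 + 13673)*3126 = (2543179/186)*3126 = 1324996259/31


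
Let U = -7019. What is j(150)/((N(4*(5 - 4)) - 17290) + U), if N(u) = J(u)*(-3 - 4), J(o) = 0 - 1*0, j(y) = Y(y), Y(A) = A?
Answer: -50/8103 ≈ -0.0061706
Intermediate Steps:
j(y) = y
J(o) = 0 (J(o) = 0 + 0 = 0)
N(u) = 0 (N(u) = 0*(-3 - 4) = 0*(-7) = 0)
j(150)/((N(4*(5 - 4)) - 17290) + U) = 150/((0 - 17290) - 7019) = 150/(-17290 - 7019) = 150/(-24309) = 150*(-1/24309) = -50/8103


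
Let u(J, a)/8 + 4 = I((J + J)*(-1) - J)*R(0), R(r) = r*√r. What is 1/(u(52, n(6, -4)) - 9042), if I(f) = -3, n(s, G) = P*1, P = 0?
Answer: -1/9074 ≈ -0.00011021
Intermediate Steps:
n(s, G) = 0 (n(s, G) = 0*1 = 0)
R(r) = r^(3/2)
u(J, a) = -32 (u(J, a) = -32 + 8*(-3*0^(3/2)) = -32 + 8*(-3*0) = -32 + 8*0 = -32 + 0 = -32)
1/(u(52, n(6, -4)) - 9042) = 1/(-32 - 9042) = 1/(-9074) = -1/9074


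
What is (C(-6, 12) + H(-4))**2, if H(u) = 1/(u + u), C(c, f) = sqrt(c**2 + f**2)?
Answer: 11521/64 - 3*sqrt(5)/2 ≈ 176.66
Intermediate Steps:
H(u) = 1/(2*u)
(C(-6, 12) + H(-4))**2 = (sqrt((-6)**2 + 12**2) + (1/2)/(-4))**2 = (sqrt(36 + 144) + (1/2)*(-1/4))**2 = (sqrt(180) - 1/8)**2 = (6*sqrt(5) - 1/8)**2 = (-1/8 + 6*sqrt(5))**2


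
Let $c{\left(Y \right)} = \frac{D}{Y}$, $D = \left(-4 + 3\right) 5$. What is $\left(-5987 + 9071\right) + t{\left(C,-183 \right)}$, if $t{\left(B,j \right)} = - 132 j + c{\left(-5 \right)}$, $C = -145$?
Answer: $27241$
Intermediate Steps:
$D = -5$ ($D = \left(-1\right) 5 = -5$)
$c{\left(Y \right)} = - \frac{5}{Y}$
$t{\left(B,j \right)} = 1 - 132 j$ ($t{\left(B,j \right)} = - 132 j - \frac{5}{-5} = - 132 j - -1 = - 132 j + 1 = 1 - 132 j$)
$\left(-5987 + 9071\right) + t{\left(C,-183 \right)} = \left(-5987 + 9071\right) + \left(1 - -24156\right) = 3084 + \left(1 + 24156\right) = 3084 + 24157 = 27241$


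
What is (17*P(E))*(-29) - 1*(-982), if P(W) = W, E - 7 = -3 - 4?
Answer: 982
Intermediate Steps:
E = 0 (E = 7 + (-3 - 4) = 7 - 7 = 0)
(17*P(E))*(-29) - 1*(-982) = (17*0)*(-29) - 1*(-982) = 0*(-29) + 982 = 0 + 982 = 982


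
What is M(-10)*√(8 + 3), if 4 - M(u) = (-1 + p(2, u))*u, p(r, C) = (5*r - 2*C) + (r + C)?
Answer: 214*√11 ≈ 709.76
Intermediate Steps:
p(r, C) = -C + 6*r (p(r, C) = (-2*C + 5*r) + (C + r) = -C + 6*r)
M(u) = 4 - u*(11 - u) (M(u) = 4 - (-1 + (-u + 6*2))*u = 4 - (-1 + (-u + 12))*u = 4 - (-1 + (12 - u))*u = 4 - (11 - u)*u = 4 - u*(11 - u))
M(-10)*√(8 + 3) = (4 - 10 - 10*(-12 - 10))*√(8 + 3) = (4 - 10 - 10*(-22))*√11 = (4 - 10 + 220)*√11 = 214*√11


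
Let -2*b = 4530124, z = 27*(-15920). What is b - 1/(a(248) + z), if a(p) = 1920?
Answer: -969265331039/427920 ≈ -2.2651e+6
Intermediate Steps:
z = -429840
b = -2265062 (b = -1/2*4530124 = -2265062)
b - 1/(a(248) + z) = -2265062 - 1/(1920 - 429840) = -2265062 - 1/(-427920) = -2265062 - 1*(-1/427920) = -2265062 + 1/427920 = -969265331039/427920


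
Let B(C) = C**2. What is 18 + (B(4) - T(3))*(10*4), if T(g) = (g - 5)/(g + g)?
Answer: 2014/3 ≈ 671.33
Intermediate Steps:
T(g) = (-5 + g)/(2*g) (T(g) = (-5 + g)/((2*g)) = (-5 + g)*(1/(2*g)) = (-5 + g)/(2*g))
18 + (B(4) - T(3))*(10*4) = 18 + (4**2 - (-5 + 3)/(2*3))*(10*4) = 18 + (16 - (-2)/(2*3))*40 = 18 + (16 - 1*(-1/3))*40 = 18 + (16 + 1/3)*40 = 18 + (49/3)*40 = 18 + 1960/3 = 2014/3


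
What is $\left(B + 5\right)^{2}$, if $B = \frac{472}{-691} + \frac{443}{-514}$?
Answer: $\frac{1505894668201}{126148570276} \approx 11.937$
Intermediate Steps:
$B = - \frac{548721}{355174}$ ($B = 472 \left(- \frac{1}{691}\right) + 443 \left(- \frac{1}{514}\right) = - \frac{472}{691} - \frac{443}{514} = - \frac{548721}{355174} \approx -1.5449$)
$\left(B + 5\right)^{2} = \left(- \frac{548721}{355174} + 5\right)^{2} = \left(\frac{1227149}{355174}\right)^{2} = \frac{1505894668201}{126148570276}$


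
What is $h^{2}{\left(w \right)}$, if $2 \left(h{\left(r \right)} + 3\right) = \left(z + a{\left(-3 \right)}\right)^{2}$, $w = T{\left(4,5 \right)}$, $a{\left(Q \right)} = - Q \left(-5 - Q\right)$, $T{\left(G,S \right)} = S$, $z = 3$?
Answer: $\frac{9}{4} \approx 2.25$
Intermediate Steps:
$a{\left(Q \right)} = - Q \left(-5 - Q\right)$
$w = 5$
$h{\left(r \right)} = \frac{3}{2}$ ($h{\left(r \right)} = -3 + \frac{\left(3 - 3 \left(5 - 3\right)\right)^{2}}{2} = -3 + \frac{\left(3 - 6\right)^{2}}{2} = -3 + \frac{\left(-3\right)^{2}}{2} = -3 + \frac{1}{2} \cdot 9 = -3 + \frac{9}{2} = \frac{3}{2}$)
$h^{2}{\left(w \right)} = \left(\frac{3}{2}\right)^{2} = \frac{9}{4}$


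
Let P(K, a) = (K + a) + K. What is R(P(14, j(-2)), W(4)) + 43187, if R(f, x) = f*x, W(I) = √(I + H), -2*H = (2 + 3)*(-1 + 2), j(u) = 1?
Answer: 43187 + 29*√6/2 ≈ 43223.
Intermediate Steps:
H = -5/2 (H = -(2 + 3)*(-1 + 2)/2 = -5/2 ≈ -2.5000)
P(K, a) = a + 2*K
W(I) = √(-5/2 + I) (W(I) = √(I - 5/2) = √(-5/2 + I))
R(P(14, j(-2)), W(4)) + 43187 = (1 + 2*14)*(√(-10 + 4*4)/2) + 43187 = (1 + 28)*(√(-10 + 16)/2) + 43187 = 29*(√6/2) + 43187 = 29*√6/2 + 43187 = 43187 + 29*√6/2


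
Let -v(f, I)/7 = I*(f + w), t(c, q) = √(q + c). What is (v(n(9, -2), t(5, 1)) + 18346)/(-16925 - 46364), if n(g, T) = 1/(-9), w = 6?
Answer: -18346/63289 + 371*√6/569601 ≈ -0.28828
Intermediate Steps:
n(g, T) = -⅑
t(c, q) = √(c + q)
v(f, I) = -7*I*(6 + f) (v(f, I) = -7*I*(f + 6) = -7*I*(6 + f))
(v(n(9, -2), t(5, 1)) + 18346)/(-16925 - 46364) = (-7*√(5 + 1)*(6 - ⅑) + 18346)/(-16925 - 46364) = (-7*√6*53/9 + 18346)/(-63289) = (-371*√6/9 + 18346)*(-1/63289) = (18346 - 371*√6/9)*(-1/63289) = -18346/63289 + 371*√6/569601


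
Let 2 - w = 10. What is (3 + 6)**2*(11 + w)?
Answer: 243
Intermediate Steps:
w = -8 (w = 2 - 1*10 = 2 - 10 = -8)
(3 + 6)**2*(11 + w) = (3 + 6)**2*(11 - 8) = 9**2*3 = 81*3 = 243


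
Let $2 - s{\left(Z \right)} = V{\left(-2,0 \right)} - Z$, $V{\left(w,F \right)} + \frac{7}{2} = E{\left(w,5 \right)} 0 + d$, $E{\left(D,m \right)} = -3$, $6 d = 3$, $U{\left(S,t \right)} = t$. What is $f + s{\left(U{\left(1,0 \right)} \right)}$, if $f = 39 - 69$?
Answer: $-25$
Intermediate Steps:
$d = \frac{1}{2}$ ($d = \frac{1}{6} \cdot 3 = \frac{1}{2} \approx 0.5$)
$V{\left(w,F \right)} = -3$ ($V{\left(w,F \right)} = - \frac{7}{2} + \left(\left(-3\right) 0 + \frac{1}{2}\right) = - \frac{7}{2} + \left(0 + \frac{1}{2}\right) = - \frac{7}{2} + \frac{1}{2} = -3$)
$f = -30$
$s{\left(Z \right)} = 5 + Z$ ($s{\left(Z \right)} = 2 - \left(-3 - Z\right) = 2 + \left(3 + Z\right) = 5 + Z$)
$f + s{\left(U{\left(1,0 \right)} \right)} = -30 + \left(5 + 0\right) = -30 + 5 = -25$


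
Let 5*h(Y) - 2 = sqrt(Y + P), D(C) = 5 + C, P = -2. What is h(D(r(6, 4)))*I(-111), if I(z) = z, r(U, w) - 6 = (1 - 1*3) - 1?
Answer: -222/5 - 111*sqrt(6)/5 ≈ -98.779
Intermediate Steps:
r(U, w) = 3 (r(U, w) = 6 + ((1 - 1*3) - 1) = 6 + ((1 - 3) - 1) = 6 + (-2 - 1) = 6 - 3 = 3)
h(Y) = 2/5 + sqrt(-2 + Y)/5 (h(Y) = 2/5 + sqrt(Y - 2)/5 = 2/5 + sqrt(-2 + Y)/5)
h(D(r(6, 4)))*I(-111) = (2/5 + sqrt(-2 + (5 + 3))/5)*(-111) = (2/5 + sqrt(-2 + 8)/5)*(-111) = (2/5 + sqrt(6)/5)*(-111) = -222/5 - 111*sqrt(6)/5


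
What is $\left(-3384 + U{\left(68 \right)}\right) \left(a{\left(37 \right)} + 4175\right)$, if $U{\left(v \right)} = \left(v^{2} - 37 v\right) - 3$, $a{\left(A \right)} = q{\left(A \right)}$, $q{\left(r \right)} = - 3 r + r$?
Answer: $-5245179$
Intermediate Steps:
$q{\left(r \right)} = - 2 r$
$a{\left(A \right)} = - 2 A$
$U{\left(v \right)} = -3 + v^{2} - 37 v$
$\left(-3384 + U{\left(68 \right)}\right) \left(a{\left(37 \right)} + 4175\right) = \left(-3384 - \left(2519 - 4624\right)\right) \left(\left(-2\right) 37 + 4175\right) = \left(-3384 - -2105\right) \left(-74 + 4175\right) = \left(-3384 + 2105\right) 4101 = \left(-1279\right) 4101 = -5245179$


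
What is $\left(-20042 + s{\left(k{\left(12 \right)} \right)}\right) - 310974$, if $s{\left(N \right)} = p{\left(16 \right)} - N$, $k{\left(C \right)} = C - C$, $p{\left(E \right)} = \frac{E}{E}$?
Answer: $-331015$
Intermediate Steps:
$p{\left(E \right)} = 1$
$k{\left(C \right)} = 0$
$s{\left(N \right)} = 1 - N$
$\left(-20042 + s{\left(k{\left(12 \right)} \right)}\right) - 310974 = \left(-20042 + \left(1 - 0\right)\right) - 310974 = \left(-20042 + \left(1 + 0\right)\right) - 310974 = \left(-20042 + 1\right) - 310974 = -20041 - 310974 = -331015$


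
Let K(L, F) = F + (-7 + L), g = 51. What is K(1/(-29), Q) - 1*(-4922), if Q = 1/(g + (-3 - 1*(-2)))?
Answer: 7126729/1450 ≈ 4915.0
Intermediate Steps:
Q = 1/50 (Q = 1/(51 + (-3 - 1*(-2))) = 1/(51 + (-3 + 2)) = 1/(51 - 1) = 1/50 ≈ 0.020000)
K(L, F) = -7 + F + L
K(1/(-29), Q) - 1*(-4922) = (-7 + 1/50 + 1/(-29)) - 1*(-4922) = (-7 + 1/50 - 1/29) + 4922 = -10171/1450 + 4922 = 7126729/1450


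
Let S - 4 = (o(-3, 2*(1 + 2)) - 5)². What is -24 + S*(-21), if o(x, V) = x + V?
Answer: -192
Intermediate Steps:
o(x, V) = V + x
S = 8 (S = 4 + ((2*(1 + 2) - 3) - 5)² = 4 + ((2*3 - 3) - 5)² = 4 + ((6 - 3) - 5)² = 4 + (3 - 5)² = 4 + (-2)² = 4 + 4 = 8)
-24 + S*(-21) = -24 + 8*(-21) = -24 - 168 = -192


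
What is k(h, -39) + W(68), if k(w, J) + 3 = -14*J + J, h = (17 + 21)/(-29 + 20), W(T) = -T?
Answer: 436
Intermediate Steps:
h = -38/9 (h = 38/(-9) = 38*(-⅑) = -38/9 ≈ -4.2222)
k(w, J) = -3 - 13*J (k(w, J) = -3 + (-14*J + J) = -3 - 13*J)
k(h, -39) + W(68) = (-3 - 13*(-39)) - 1*68 = (-3 + 507) - 68 = 504 - 68 = 436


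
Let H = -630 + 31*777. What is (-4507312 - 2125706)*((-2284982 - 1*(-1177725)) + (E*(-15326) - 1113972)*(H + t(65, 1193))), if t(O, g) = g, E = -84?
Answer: -28346192758692774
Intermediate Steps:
H = 23457 (H = -630 + 24087 = 23457)
(-4507312 - 2125706)*((-2284982 - 1*(-1177725)) + (E*(-15326) - 1113972)*(H + t(65, 1193))) = (-4507312 - 2125706)*((-2284982 - 1*(-1177725)) + (-84*(-15326) - 1113972)*(23457 + 1193)) = -6633018*((-2284982 + 1177725) + (1287384 - 1113972)*24650) = -6633018*(-1107257 + 173412*24650) = -6633018*(-1107257 + 4274605800) = -6633018*4273498543 = -28346192758692774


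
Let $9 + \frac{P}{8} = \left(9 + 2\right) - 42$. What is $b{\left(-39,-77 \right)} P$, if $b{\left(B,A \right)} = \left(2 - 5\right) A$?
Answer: $-73920$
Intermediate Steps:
$b{\left(B,A \right)} = - 3 A$
$P = -320$ ($P = -72 + 8 \left(\left(9 + 2\right) - 42\right) = -72 + 8 \left(11 - 42\right) = -72 + 8 \left(-31\right) = -72 - 248 = -320$)
$b{\left(-39,-77 \right)} P = \left(-3\right) \left(-77\right) \left(-320\right) = 231 \left(-320\right) = -73920$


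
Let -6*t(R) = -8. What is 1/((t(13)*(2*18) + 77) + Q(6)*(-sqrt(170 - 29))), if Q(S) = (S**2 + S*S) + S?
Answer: -125/842219 - 78*sqrt(141)/842219 ≈ -0.0012481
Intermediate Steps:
t(R) = 4/3 (t(R) = -1/6*(-8) = 4/3)
Q(S) = S + 2*S**2 (Q(S) = (S**2 + S**2) + S = 2*S**2 + S = S + 2*S**2)
1/((t(13)*(2*18) + 77) + Q(6)*(-sqrt(170 - 29))) = 1/((4*(2*18)/3 + 77) + (6*(1 + 2*6))*(-sqrt(170 - 29))) = 1/(((4/3)*36 + 77) + (6*(1 + 12))*(-sqrt(141))) = 1/((48 + 77) + (6*13)*(-sqrt(141))) = 1/(125 + 78*(-sqrt(141))) = 1/(125 - 78*sqrt(141))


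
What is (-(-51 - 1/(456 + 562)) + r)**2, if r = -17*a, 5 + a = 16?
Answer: 19167571809/1036324 ≈ 18496.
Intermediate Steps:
a = 11 (a = -5 + 16 = 11)
r = -187 (r = -17*11 = -187)
(-(-51 - 1/(456 + 562)) + r)**2 = (-(-51 - 1/(456 + 562)) - 187)**2 = (-(-51 - 1/1018) - 187)**2 = (-1*(-51919/1018) - 187)**2 = (51919/1018 - 187)**2 = (-138447/1018)**2 = 19167571809/1036324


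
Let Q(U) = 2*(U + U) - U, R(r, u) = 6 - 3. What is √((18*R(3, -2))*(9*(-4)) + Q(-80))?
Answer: 2*I*√546 ≈ 46.733*I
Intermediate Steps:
R(r, u) = 3
Q(U) = 3*U (Q(U) = 2*(2*U) - U = 4*U - U = 3*U)
√((18*R(3, -2))*(9*(-4)) + Q(-80)) = √((18*3)*(9*(-4)) + 3*(-80)) = √(54*(-36) - 240) = √(-1944 - 240) = √(-2184) = 2*I*√546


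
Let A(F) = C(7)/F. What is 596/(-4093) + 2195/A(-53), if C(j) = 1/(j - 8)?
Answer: 476158559/4093 ≈ 1.1633e+5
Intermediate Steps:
C(j) = 1/(-8 + j)
A(F) = -1/F (A(F) = 1/((-8 + 7)*F) = 1/((-1)*F) = -1/F)
596/(-4093) + 2195/A(-53) = 596/(-4093) + 2195/((-1/(-53))) = 596*(-1/4093) + 2195/((-1*(-1/53))) = -596/4093 + 2195/(1/53) = -596/4093 + 2195*53 = -596/4093 + 116335 = 476158559/4093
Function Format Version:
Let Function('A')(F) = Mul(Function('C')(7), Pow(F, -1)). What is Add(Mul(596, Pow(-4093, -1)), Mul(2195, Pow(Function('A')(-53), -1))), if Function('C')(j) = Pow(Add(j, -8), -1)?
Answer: Rational(476158559, 4093) ≈ 1.1633e+5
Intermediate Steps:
Function('C')(j) = Pow(Add(-8, j), -1)
Function('A')(F) = Mul(-1, Pow(F, -1)) (Function('A')(F) = Mul(Pow(Add(-8, 7), -1), Pow(F, -1)) = Mul(Pow(-1, -1), Pow(F, -1)) = Mul(-1, Pow(F, -1)))
Add(Mul(596, Pow(-4093, -1)), Mul(2195, Pow(Function('A')(-53), -1))) = Add(Mul(596, Pow(-4093, -1)), Mul(2195, Pow(Mul(-1, Pow(-53, -1)), -1))) = Add(Mul(596, Rational(-1, 4093)), Mul(2195, Pow(Mul(-1, Rational(-1, 53)), -1))) = Add(Rational(-596, 4093), Mul(2195, Pow(Rational(1, 53), -1))) = Add(Rational(-596, 4093), Mul(2195, 53)) = Add(Rational(-596, 4093), 116335) = Rational(476158559, 4093)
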